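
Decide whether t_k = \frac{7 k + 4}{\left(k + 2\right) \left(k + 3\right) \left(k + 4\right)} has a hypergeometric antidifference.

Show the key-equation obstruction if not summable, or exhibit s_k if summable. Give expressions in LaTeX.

t_(k+1)/t_k = (k + 2)*(7*k + 11)/((k + 5)*(7*k + 4)).
Gosper form: A/B · C(k+1)/C(k) with A=k + 2, B=k + 5, C=k + 4/7.
f must satisfy (k + 2)·f(k+1) − (k + 4)·f(k) = k + 4/7.
Bound: deg f ≤ 2.
Solve for f: f(k) = k*(3*k + 1)/14 (degree 2 ≤ 2).
So s_k = (B(k−1)f/C)·t_k = (k*(k + 4)*(3*k + 1)/(2*(7*k + 4)))·t_k = k*(3*k + 1)/(2*(k + 2)*(k + 3)).
Verify: (7*k + 4)/(k**3 + 9*k**2 + 26*k + 24) matches t_k.

Yes. s_k = \frac{k \left(3 k + 1\right)}{2 \left(k + 2\right) \left(k + 3\right)}.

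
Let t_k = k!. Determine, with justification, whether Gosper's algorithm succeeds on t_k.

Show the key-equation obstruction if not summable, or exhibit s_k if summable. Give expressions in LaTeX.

No. Not Gosper-summable.

t_(k+1)/t_k = k + 1.
Normal form (A,B,C) = (k + 1, 1, 1).
Set up (k + 1)·f(k+1) − (1)·f(k) − (1) = 0.
deg f ≤ -1 (via 1,0,0).
deg f ≤ -1 is impossible — no certificate.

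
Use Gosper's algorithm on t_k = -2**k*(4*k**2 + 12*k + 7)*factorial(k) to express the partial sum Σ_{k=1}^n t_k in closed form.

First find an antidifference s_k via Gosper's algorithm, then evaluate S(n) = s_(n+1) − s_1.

Ratio r(k) = 2*(4*k**3 + 24*k**2 + 43*k + 23)/(4*k**2 + 12*k + 7).
A = 2*k + 2, B = 1, C = k**2 + 3*k + 7/4.
Key eq: (2*k + 2)·f(k+1) = (1)·f(k) + (k**2 + 3*k + 7/4).
deg f ≤ 1 (via 1,0,2).
Solving with deg f ≤ 1: f(k) = (2*k + 3)/4.
Get s_k = R·t_k = -2**k*(2*k + 3)*factorial(k) with R(k) = B(k−1)f(k)/C(k) = (2*k + 3)/(4*k**2 + 12*k + 7).
Δs = -2**k*(4*k**2 + 12*k + 7)*factorial(k), as required.
s_(n+1) = -2**(n + 1)*(2*n + 5)*factorial(n + 1) and s_(1) = -10, so S(n) = -4*2**n*n**2*factorial(n) - 14*2**n*n*factorial(n) - 10*2**n*factorial(n) + 10.

S(n) = -4*2**n*n**2*factorial(n) - 14*2**n*n*factorial(n) - 10*2**n*factorial(n) + 10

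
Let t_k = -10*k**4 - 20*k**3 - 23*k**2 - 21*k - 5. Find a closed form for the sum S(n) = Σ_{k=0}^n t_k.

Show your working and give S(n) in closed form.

S(n) = -2*n**5 - 10*n**4 - 21*n**3 - 27*n**2 - 19*n - 5

Compute t_(k+1)/t_k: get (10*k**4 + 60*k**3 + 143*k**2 + 167*k + 79)/(10*k**4 + 20*k**3 + 23*k**2 + 21*k + 5).
So A=1 and B=1, with C=k**4 + 2*k**3 + 23*k**2/10 + 21*k/10 + 1/2.
Key eq: (1)·f(k+1) = (1)·f(k) + (k**4 + 2*k**3 + 23*k**2/10 + 21*k/10 + 1/2).
Degrees (0,0,4) ⇒ d ≤ 5.
A polynomial solution: f(k) = k*(2*k**4 + k**2 + 4*k - 2)/10.
R(k) = B(k−1)·f(k)/C(k) = k*(2*k**4 + k**2 + 4*k - 2)/(10*k**4 + 20*k**3 + 23*k**2 + 21*k + 5); s_k = R·t_k = k*(-2*k**4 - k**2 - 4*k + 2).
Verify: -10*k**4 - 20*k**3 - 23*k**2 - 21*k - 5 matches t_k.
Σ_(k=0)^n t_k = s_(n+1) − s_(0) = (-2*n**5 - 10*n**4 - 21*n**3 - 27*n**2 - 19*n - 5) − (0), i.e. -2*n**5 - 10*n**4 - 21*n**3 - 27*n**2 - 19*n - 5.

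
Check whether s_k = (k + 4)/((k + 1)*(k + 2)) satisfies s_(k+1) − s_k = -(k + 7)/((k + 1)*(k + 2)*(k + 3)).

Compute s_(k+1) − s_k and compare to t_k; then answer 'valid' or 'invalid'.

s_(k+1) = (k + 5)/((k + 2)*(k + 3))
s_(k+1) − s_k = (-k - 7)/(k**3 + 6*k**2 + 11*k + 6)
(s_(k+1) − s_k) − t_k = 0

valid; difference matches t_k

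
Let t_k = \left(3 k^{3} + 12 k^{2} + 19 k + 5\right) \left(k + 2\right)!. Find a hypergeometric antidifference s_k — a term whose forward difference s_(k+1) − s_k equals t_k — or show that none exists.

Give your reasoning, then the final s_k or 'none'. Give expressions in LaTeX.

s_k = \left(3 k^{2} - 2\right) \left(k + 2\right)!

The ratio is (3*k**4 + 30*k**3 + 115*k**2 + 195*k + 117)/(3*k**3 + 12*k**2 + 19*k + 5).
So A=k + 3 and B=1, with C=k**3 + 4*k**2 + 19*k/3 + 5/3.
f must satisfy (k + 3)·f(k+1) − (1)·f(k) = k**3 + 4*k**2 + 19*k/3 + 5/3.
From deg A=1, deg B=0, deg C=3: d=2.
Solve for f: f(k) = (3*k**2 - 2)/3 (degree 2 ≤ 2).
So s_k = (B(k−1)f/C)·t_k = ((3*k**2 - 2)/(3*k**3 + 12*k**2 + 19*k + 5))·t_k = (3*k**2 - 2)*factorial(k + 2).
Verify: (3*k**3 + 12*k**2 + 19*k + 5)*factorial(k + 2) matches t_k.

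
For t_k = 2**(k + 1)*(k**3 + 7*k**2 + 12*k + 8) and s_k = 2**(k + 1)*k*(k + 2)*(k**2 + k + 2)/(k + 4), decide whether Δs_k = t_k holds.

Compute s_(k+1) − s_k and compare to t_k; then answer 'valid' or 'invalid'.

s_(k+1) = 2**(k + 2)*(k + 1)*(k + 3)*(k + (k + 1)**2 + 3)/(k + 5)
s_(k+1) − s_k = 2**(k + 1)*(k**5 + 14*k**4 + 75*k**3 + 178*k**2 + 204*k + 96)/(k**2 + 9*k + 20)
(s_(k+1) − s_k) − t_k = 2**(k + 2)*(-k**4 - 10*k**3 - 39*k**2 - 54*k - 32)/(k**2 + 9*k + 20)

Invalid: residual 2**(k + 2)*(-k**4 - 10*k**3 - 39*k**2 - 54*k - 32)/(k**2 + 9*k + 20) ≠ 0.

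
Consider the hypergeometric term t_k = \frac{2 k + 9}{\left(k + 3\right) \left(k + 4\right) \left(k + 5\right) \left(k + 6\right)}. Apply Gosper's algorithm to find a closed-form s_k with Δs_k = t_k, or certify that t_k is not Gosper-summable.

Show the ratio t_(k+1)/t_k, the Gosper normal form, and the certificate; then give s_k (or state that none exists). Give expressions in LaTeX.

s_k = \frac{k \left(k + 8\right)}{15 \left(k^{2} + 8 k + 15\right)}

The ratio is (k + 3)*(2*k + 11)/((k + 7)*(2*k + 9)).
Factor: A=k + 3; B=k + 7; C=k + 9/2.
f must satisfy (k + 3)·f(k+1) − (k + 6)·f(k) = k + 9/2.
Bound: deg f ≤ 3.
Coefficient equations give f(k) = k*(k + 4)*(k + 8)/30.
Then R = B(k−1)f/C = k*(k + 4)*(k + 6)*(k + 8)/(15*(2*k + 9)), so s_k = R(k)·t_k = k*(k + 8)/(15*(k**2 + 8*k + 15)).
Check: Δs_k = (2*k + 9)/(k**4 + 18*k**3 + 119*k**2 + 342*k + 360). ✓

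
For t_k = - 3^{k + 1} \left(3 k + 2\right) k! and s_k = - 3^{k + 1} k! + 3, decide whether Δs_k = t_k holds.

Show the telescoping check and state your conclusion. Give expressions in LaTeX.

s_(k+1) = -3**(k + 2)*factorial(k + 1) + 3
s_(k+1) − s_k = -3**(k + 1)*(3*k + 2)*factorial(k)
(s_(k+1) − s_k) − t_k = 0

valid (s_(k+1) − s_k reduces to t_k)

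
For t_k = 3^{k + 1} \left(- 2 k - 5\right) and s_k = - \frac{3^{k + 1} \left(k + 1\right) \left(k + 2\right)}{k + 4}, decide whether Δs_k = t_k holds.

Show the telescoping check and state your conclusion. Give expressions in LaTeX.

Invalid: residual \frac{3^{k + 1} \left(4 k^{2} + 24 k + 38\right)}{k^{2} + 9 k + 20} ≠ 0.

s_(k+1) = -3**(k + 2)*(k + 2)*(k + 3)/(k + 5)
s_(k+1) − s_k = 3**(k + 1)*(k + 2)*((k + 1)*(k + 5) - 3*(k + 3)*(k + 4))/((k + 4)*(k + 5))
(s_(k+1) − s_k) − t_k = 3**(k + 1)*(4*k**2 + 24*k + 38)/(k**2 + 9*k + 20)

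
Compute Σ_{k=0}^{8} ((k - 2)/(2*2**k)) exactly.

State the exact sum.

Σ = -65/64

Ratio r(k) = (k - 1)/(2*(k - 2)).
Gosper form: A/B · C(k+1)/C(k) with A=1/2, B=1, C=k - 2.
Key eq: (1/2)·f(k+1) = (1)·f(k) + (k - 2).
Bound: deg f ≤ 1.
Solve for f: f(k) = -2*(k - 1) (degree 1 ≤ 1).
Certificate R = B(k−1)f/C = -2*(k - 1)/(k - 2) gives s_k = (1 - k)/2**k.
s_(k+1) − s_k = (k - 2)/(2*2**k) = t_k.
Σ_(k=0)^(8) t_k = s_(9) − s_(0) = -1/64 − (1) = -65/64.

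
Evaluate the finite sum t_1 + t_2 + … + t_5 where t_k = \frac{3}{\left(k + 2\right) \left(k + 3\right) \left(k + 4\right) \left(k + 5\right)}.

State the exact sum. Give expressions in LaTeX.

Σ = 11/720

Step 1: r(k) = (k + 2)/(k + 6).
A = k + 2, B = k + 6, C = 1.
Set up (k + 2)·f(k+1) − (k + 5)·f(k) − (1) = 0.
deg f ≤ 3 (via 1,1,0).
Solve for f: f(k) = k*(k**2 + 9*k + 26)/72 (degree 3 ≤ 3).
So s_k = (B(k−1)f/C)·t_k = (k*(k + 5)*(k**2 + 9*k + 26)/72)·t_k = k*(k**2 + 9*k + 26)/(24*(k + 2)*(k + 3)*(k + 4)).
Δs = 3/(k**4 + 14*k**3 + 71*k**2 + 154*k + 120), as required.
Sum = s_(6) − s_(1); s_(6) = 29/720, s_(1) = 1/40 ⇒ 11/720.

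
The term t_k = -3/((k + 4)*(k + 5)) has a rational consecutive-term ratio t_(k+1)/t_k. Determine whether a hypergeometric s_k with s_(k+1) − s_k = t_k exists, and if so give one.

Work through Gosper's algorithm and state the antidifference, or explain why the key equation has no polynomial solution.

s_k = -3*k/(4*k + 16)

The ratio is (k + 4)/(k + 6).
Take A(k)=k + 4, B(k)=k + 6, C(k)=1.
Solve (k + 4)·f(k+1) − (k + 5)·f(k) = 1.
d = 1 from the (1,1,0) case.
Coefficient equations give f(k) = k/4.
R(k) = B(k−1)·f(k)/C(k) = k*(k + 5)/4; s_k = R·t_k = -3*k/(4*k + 16).
Δs = -3/(k**2 + 9*k + 20), as required.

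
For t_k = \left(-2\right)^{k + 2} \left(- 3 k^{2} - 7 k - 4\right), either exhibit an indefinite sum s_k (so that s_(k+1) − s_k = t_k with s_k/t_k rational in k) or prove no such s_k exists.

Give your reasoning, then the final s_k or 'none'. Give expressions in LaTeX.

Ratio r(k) = 2*(-3*k**2 - 13*k - 14)/(3*k**2 + 7*k + 4).
Factor: A=-2; B=1; C=k**2 + 7*k/3 + 4/3.
Need (-2)·f(k+1) − (1)·f(k) = k**2 + 7*k/3 + 4/3.
From deg A=0, deg B=0, deg C=2: d=2.
Solving with deg f ≤ 2: f(k) = -k*(k + 1)/3.
R(k) = B(k−1)·f(k)/C(k) = -k/(3*k + 4); s_k = R·t_k = (-2)**(k + 2)*k*(k + 1).
s_(k+1) − s_k = (-2)**(k + 2)*(-3*k - 4)*(k + 1) = t_k.

s_k = \left(-2\right)^{k + 2} k \left(k + 1\right)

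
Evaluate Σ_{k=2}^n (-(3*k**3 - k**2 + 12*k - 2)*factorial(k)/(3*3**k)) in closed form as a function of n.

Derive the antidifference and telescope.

t_(k+1)/t_k = (k + 1)*(12*k + 3*(k + 1)**3 - (k + 1)**2 + 10)/(3*(3*k**3 - k**2 + 12*k - 2)).
Take A(k)=k/3 + 1/3, B(k)=1, C(k)=k**3 - k**2/3 + 4*k - 2/3.
Need (k/3 + 1/3)·f(k+1) − (1)·f(k) = k**3 - k**2/3 + 4*k - 2/3.
d = 2 from the (1,0,3) case.
Coefficient equations give f(k) = 3*k**2 - k + 2.
R(k) = B(k−1)·f(k)/C(k) = 3*(3*k**2 - k + 2)/(3*k**3 - k**2 + 12*k - 2); s_k = R·t_k = -(3*k**2 - k + 2)*factorial(k)/3**k.
Verify: -(3*k**3 - k**2 + 12*k - 2)*factorial(k)/(3*3**k) matches t_k.
Telescope: S(n) = s_(n+1) − s_(2) = -3**(-n - 1)*(3*n**2 + 5*n + 4)*factorial(n + 1) − (-8/3) = 3**(-n - 1)*(8*3**n - 3*n**3*factorial(n) - 8*n**2*factorial(n) - 9*n*factorial(n) - 4*factorial(n)).

S(n) = 3**(-n - 1)*(8*3**n - 3*n**3*factorial(n) - 8*n**2*factorial(n) - 9*n*factorial(n) - 4*factorial(n))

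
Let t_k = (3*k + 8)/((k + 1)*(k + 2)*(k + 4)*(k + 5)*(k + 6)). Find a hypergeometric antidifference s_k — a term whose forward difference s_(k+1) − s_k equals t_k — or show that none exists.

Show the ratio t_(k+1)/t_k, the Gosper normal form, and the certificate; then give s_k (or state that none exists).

s_k = k*(k**2 + 10*k + 29)/(20*(k**3 + 10*k**2 + 29*k + 20))

Ratio r(k) = (k + 1)*(k + 4)*(3*k + 11)/((k + 3)*(k + 7)*(3*k + 8)).
Gosper form: A/B · C(k+1)/C(k) with A=k + 1, B=k + 7, C=k**2 + 17*k/3 + 8.
Key eq: (k + 1)·f(k+1) = (k + 6)·f(k) + (k**2 + 17*k/3 + 8).
From deg A=1, deg B=1, deg C=2: d=5.
A polynomial solution: f(k) = k*(k + 2)*(k + 3)*(k**2 + 10*k + 29)/60.
R(k) = B(k−1)·f(k)/C(k) = k*(k + 2)*(k + 6)*(k**2 + 10*k + 29)/(20*(3*k + 8)); s_k = R·t_k = k*(k**2 + 10*k + 29)/(20*(k**3 + 10*k**2 + 29*k + 20)).
Verify: (3*k + 8)/(k**5 + 18*k**4 + 121*k**3 + 372*k**2 + 508*k + 240) matches t_k.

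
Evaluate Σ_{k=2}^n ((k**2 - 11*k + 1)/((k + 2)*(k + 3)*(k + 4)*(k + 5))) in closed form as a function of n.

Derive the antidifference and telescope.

S(n) = (-n**3 - 52*n**2 - 7*n + 60)/(40*(n**3 + 12*n**2 + 47*n + 60))

Ratio r(k) = -(k + 2)*(11*k - (k + 1)**2 + 10)/((k + 6)*(k**2 - 11*k + 1)).
Normal form (A,B,C) = (k + 2, k + 6, k**2 - 11*k + 1).
Key eq: (k + 2)·f(k+1) = (k + 5)·f(k) + (k**2 - 11*k + 1).
deg f ≤ 3 (via 1,1,2).
Coefficient equations give f(k) = -k*(k**2 + 33*k - 46)/24.
Get s_k = R·t_k = k*(-k**2 - 33*k + 46)/(24*(k + 2)*(k + 3)*(k + 4)) with R(k) = B(k−1)f(k)/C(k) = -k*(k + 5)*(k**2 + 33*k - 46)/(24*(k**2 - 11*k + 1)).
Δs = (k**2 - 11*k + 1)/(k**4 + 14*k**3 + 71*k**2 + 154*k + 120), as required.
s_(n+1) = (-n**3 - 36*n**2 - 23*n + 12)/(24*(n**3 + 12*n**2 + 47*n + 60)) and s_(2) = -1/60, so S(n) = (-n**3 - 52*n**2 - 7*n + 60)/(40*(n**3 + 12*n**2 + 47*n + 60)).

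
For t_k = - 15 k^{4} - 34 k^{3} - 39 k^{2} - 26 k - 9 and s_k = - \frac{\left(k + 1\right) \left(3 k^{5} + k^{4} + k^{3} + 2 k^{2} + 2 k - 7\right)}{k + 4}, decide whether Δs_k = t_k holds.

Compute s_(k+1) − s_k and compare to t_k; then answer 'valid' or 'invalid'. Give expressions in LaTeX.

s_(k+1) = (-3*k**6 - 22*k**5 - 67*k**4 - 111*k**3 - 110*k**2 - 58*k - 4)/(k + 5)
s_(k+1) − s_k = (-15*k**6 - 133*k**5 - 366*k**4 - 535*k**3 - 483*k**2 - 268*k - 51)/(k**2 + 9*k + 20)
(s_(k+1) − s_k) − t_k = 3*(12*k**5 + 93*k**4 + 174*k**3 + 180*k**2 + 111*k + 43)/(k**2 + 9*k + 20)

Invalid: residual \frac{3 \left(12 k^{5} + 93 k^{4} + 174 k^{3} + 180 k^{2} + 111 k + 43\right)}{k^{2} + 9 k + 20} ≠ 0.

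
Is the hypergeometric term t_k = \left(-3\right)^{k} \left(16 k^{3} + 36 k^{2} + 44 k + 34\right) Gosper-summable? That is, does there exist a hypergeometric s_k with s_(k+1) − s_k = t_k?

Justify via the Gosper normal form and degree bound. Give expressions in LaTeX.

Yes. s_k = - 2 \left(-3\right)^{k} \left(2 k^{3} + k + 2\right).

r(k) = 3*(-8*k**3 - 42*k**2 - 82*k - 65)/(8*k**3 + 18*k**2 + 22*k + 17) after simplifying.
A = -3, B = 1, C = k**3 + 9*k**2/4 + 11*k/4 + 17/8.
f must satisfy (-3)·f(k+1) − (1)·f(k) = k**3 + 9*k**2/4 + 11*k/4 + 17/8.
Bound: deg f ≤ 3.
Coefficient equations give f(k) = -(2*k**3 + k + 2)/8.
R(k) = B(k−1)·f(k)/C(k) = -(2*k**3 + k + 2)/(8*k**3 + 18*k**2 + 22*k + 17); s_k = R·t_k = -2*(-3)**k*(2*k**3 + k + 2).
Check: Δs_k = (-3)**k*(16*k**3 + 36*k**2 + 44*k + 34). ✓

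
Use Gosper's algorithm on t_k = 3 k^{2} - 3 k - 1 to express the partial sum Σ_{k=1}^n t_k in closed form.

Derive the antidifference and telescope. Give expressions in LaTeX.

Step 1: r(k) = (3*k**2 + 3*k - 1)/(3*k**2 - 3*k - 1).
Take A(k)=1, B(k)=1, C(k)=k**2 - k - 1/3.
Set up (1)·f(k+1) − (1)·f(k) − (k**2 - k - 1/3) = 0.
From deg A=0, deg B=0, deg C=2: d=3.
A polynomial solution: f(k) = k*(k**2 - 3*k + 1)/3.
Certificate R = B(k−1)f/C = k*(k**2 - 3*k + 1)/(3*k**2 - 3*k - 1) gives s_k = k*(k**2 - 3*k + 1).
Check: Δs_k = 3*k**2 - 3*k - 1. ✓
Telescope: S(n) = s_(n+1) − s_(1) = n**3 - 2*n - 1 − (-1) = n*(n**2 - 2).

S(n) = n \left(n^{2} - 2\right)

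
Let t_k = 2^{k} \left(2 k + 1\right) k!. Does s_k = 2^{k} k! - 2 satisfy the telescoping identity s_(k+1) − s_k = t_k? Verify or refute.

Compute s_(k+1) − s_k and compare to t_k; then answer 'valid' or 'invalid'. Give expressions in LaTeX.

s_(k+1) = 2**(k + 1)*factorial(k + 1) - 2
s_(k+1) − s_k = 2**k*(2*k + 1)*factorial(k)
(s_(k+1) − s_k) − t_k = 0

valid; difference matches t_k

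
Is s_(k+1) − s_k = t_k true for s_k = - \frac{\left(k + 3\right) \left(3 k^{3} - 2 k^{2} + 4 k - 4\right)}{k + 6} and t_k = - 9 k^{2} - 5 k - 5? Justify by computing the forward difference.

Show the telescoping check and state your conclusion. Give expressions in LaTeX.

s_(k+1) = -(k + 4)*(4*k + 3*(k + 1)**3 - 2*(k + 1)**2)/(k + 7)
s_(k+1) − s_k = (-9*k**4 - 104*k**3 - 265*k**2 - 182*k - 108)/(k**2 + 13*k + 42)
(s_(k+1) − s_k) − t_k = 3*(6*k**3 + 61*k**2 + 31*k + 34)/(k**2 + 13*k + 42)

Invalid: residual \frac{3 \left(6 k^{3} + 61 k^{2} + 31 k + 34\right)}{k^{2} + 13 k + 42} ≠ 0.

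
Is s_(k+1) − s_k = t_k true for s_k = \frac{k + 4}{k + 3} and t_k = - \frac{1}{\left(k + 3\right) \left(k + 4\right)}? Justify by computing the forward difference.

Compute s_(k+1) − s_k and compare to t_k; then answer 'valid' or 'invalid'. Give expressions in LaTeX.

s_(k+1) = (k + 5)/(k + 4)
s_(k+1) − s_k = -1/(k**2 + 7*k + 12)
(s_(k+1) − s_k) − t_k = 0

valid; difference matches t_k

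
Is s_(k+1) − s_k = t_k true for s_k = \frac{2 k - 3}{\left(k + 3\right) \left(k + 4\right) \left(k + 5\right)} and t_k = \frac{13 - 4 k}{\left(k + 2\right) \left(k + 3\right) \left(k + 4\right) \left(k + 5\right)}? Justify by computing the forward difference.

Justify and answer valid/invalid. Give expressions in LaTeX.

Invalid: residual \frac{6 \left(3 k - 8\right)}{k^{5} + 20 k^{4} + 155 k^{3} + 580 k^{2} + 1044 k + 720} ≠ 0.

s_(k+1) = (2*k - 1)/((k + 4)*(k + 5)*(k + 6))
s_(k+1) − s_k = (15 - 4*k)/(k**4 + 18*k**3 + 119*k**2 + 342*k + 360)
(s_(k+1) − s_k) − t_k = 6*(3*k - 8)/(k**5 + 20*k**4 + 155*k**3 + 580*k**2 + 1044*k + 720)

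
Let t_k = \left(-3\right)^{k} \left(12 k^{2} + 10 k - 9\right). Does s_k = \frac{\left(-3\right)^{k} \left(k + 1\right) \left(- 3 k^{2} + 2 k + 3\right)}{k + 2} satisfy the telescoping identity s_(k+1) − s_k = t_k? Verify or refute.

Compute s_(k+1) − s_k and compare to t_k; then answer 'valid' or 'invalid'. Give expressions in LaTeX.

s_(k+1) = (-3)**(k + 1)*(-3*k**3 - 10*k**2 - 6*k + 4)/(k + 3)
s_(k+1) − s_k = (-3)**k*(12*k**4 + 58*k**3 + 76*k**2 + 6*k - 33)/(k**2 + 5*k + 6)
(s_(k+1) − s_k) − t_k = (-3)**k*(-12*k**3 - 37*k**2 - 9*k + 21)/(k**2 + 5*k + 6)

Invalid: residual \frac{\left(-3\right)^{k} \left(- 12 k^{3} - 37 k^{2} - 9 k + 21\right)}{k^{2} + 5 k + 6} ≠ 0.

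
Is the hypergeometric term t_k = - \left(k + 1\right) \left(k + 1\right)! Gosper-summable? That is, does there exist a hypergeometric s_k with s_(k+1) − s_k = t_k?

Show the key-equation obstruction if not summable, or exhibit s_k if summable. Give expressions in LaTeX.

Step 1: r(k) = (k + 2)**2/(k + 1).
Factor: A=k + 2; B=1; C=k + 1.
Set up (k + 2)·f(k+1) − (1)·f(k) − (k + 1) = 0.
From deg A=1, deg B=0, deg C=1: d=0.
A polynomial solution: f(k) = 1.
R(k) = B(k−1)·f(k)/C(k) = 1/(k + 1); s_k = R·t_k = -factorial(k + 1).
s_(k+1) − s_k = -(k + 1)*factorial(k + 1) = t_k.

Yes. s_k = - \left(k + 1\right)!.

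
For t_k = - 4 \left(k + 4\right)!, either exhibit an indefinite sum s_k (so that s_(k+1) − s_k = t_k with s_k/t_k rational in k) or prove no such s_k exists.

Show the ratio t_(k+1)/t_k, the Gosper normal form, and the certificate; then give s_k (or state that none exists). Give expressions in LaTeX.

Ratio r(k) = k + 5.
Take A(k)=k + 5, B(k)=1, C(k)=1.
Solve (k + 5)·f(k+1) − (1)·f(k) = 1.
deg f ≤ -1 (via 1,0,0).
Bound -1 < 0, so the key equation has no polynomial solution.

no hypergeometric antidifference exists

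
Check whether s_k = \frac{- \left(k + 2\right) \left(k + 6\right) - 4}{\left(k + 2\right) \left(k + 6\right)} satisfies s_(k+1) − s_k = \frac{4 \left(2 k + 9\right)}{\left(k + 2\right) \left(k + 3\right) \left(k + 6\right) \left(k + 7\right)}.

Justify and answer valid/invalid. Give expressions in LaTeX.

s_(k+1) = (-(k + 3)*(k + 7) - 4)/((k + 3)*(k + 7))
s_(k+1) − s_k = 4*(2*k + 9)/(k**4 + 18*k**3 + 113*k**2 + 288*k + 252)
(s_(k+1) − s_k) − t_k = 0

valid (s_(k+1) − s_k reduces to t_k)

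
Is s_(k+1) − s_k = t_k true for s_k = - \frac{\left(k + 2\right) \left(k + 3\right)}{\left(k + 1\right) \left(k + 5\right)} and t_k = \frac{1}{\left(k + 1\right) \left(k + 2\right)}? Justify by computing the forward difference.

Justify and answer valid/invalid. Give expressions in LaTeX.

Invalid: residual \frac{2 \left(- k^{2} - 5 k - 9\right)}{k^{4} + 14 k^{3} + 65 k^{2} + 112 k + 60} ≠ 0.

s_(k+1) = -(k + 3)*(k + 4)/((k + 2)*(k + 6))
s_(k+1) − s_k = (-k**2 + k + 12)/(k**4 + 14*k**3 + 65*k**2 + 112*k + 60)
(s_(k+1) − s_k) − t_k = 2*(-k**2 - 5*k - 9)/(k**4 + 14*k**3 + 65*k**2 + 112*k + 60)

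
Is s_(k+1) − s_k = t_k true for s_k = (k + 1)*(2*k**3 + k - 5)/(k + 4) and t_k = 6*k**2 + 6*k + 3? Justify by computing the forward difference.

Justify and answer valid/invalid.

Invalid: residual 3*(-4*k**3 - 30*k**2 - 26*k - 17)/(k**2 + 9*k + 20) ≠ 0.

s_(k+1) = (k + 2)*(k + 2*(k + 1)**3 - 4)/(k + 5)
s_(k+1) − s_k = 3*(2*k**4 + 16*k**3 + 29*k**2 + 23*k + 3)/(k**2 + 9*k + 20)
(s_(k+1) − s_k) − t_k = 3*(-4*k**3 - 30*k**2 - 26*k - 17)/(k**2 + 9*k + 20)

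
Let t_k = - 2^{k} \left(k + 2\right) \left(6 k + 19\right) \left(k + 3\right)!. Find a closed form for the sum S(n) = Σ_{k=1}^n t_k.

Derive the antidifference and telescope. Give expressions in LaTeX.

Ratio r(k) = 2*(k + 3)*(k + 4)*(6*k + 25)/((k + 2)*(6*k + 19)).
So A=2*k + 8 and B=1, with C=k**2 + 31*k/6 + 19/3.
Key eq: (2*k + 8)·f(k+1) = (1)·f(k) + (k**2 + 31*k/6 + 19/3).
From deg A=1, deg B=0, deg C=2: d=1.
Coefficient equations give f(k) = (3*k + 2)/6.
So s_k = (B(k−1)f/C)·t_k = ((3*k + 2)/((k + 2)*(6*k + 19)))·t_k = -2**k*(3*k + 2)*factorial(k + 3).
s_(k+1) − s_k = -2**k*(k + 2)*(6*k + 19)*factorial(k + 3) = t_k.
s_(n+1) = -2**(n + 1)*(3*n + 5)*factorial(n + 4) and s_(1) = -240, so S(n) = -6*2**n*n*factorial(n + 4) - 10*2**n*factorial(n + 4) + 240.

S(n) = - 6 \cdot 2^{n} n \left(n + 4\right)! - 10 \cdot 2^{n} \left(n + 4\right)! + 240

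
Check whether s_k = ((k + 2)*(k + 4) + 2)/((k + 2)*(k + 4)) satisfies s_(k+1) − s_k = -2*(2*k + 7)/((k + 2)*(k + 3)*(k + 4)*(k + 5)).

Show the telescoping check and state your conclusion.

valid; difference matches t_k

s_(k+1) = ((k + 3)*(k + 5) + 2)/((k + 3)*(k + 5))
s_(k+1) − s_k = 2*(-2*k - 7)/(k**4 + 14*k**3 + 71*k**2 + 154*k + 120)
(s_(k+1) − s_k) − t_k = 0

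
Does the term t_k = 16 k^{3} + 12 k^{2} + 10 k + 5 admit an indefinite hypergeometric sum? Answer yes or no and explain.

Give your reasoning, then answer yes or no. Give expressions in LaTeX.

The ratio is (16*k**3 + 60*k**2 + 82*k + 43)/(16*k**3 + 12*k**2 + 10*k + 5).
So A=1 and B=1, with C=k**3 + 3*k**2/4 + 5*k/8 + 5/16.
Need (1)·f(k+1) − (1)·f(k) = k**3 + 3*k**2/4 + 5*k/8 + 5/16.
d = 4 from the (0,0,3) case.
Solve for f: f(k) = k*(4*k**3 - 4*k**2 + 3*k + 2)/16 (degree 4 ≤ 4).
Then R = B(k−1)f/C = k*(4*k**3 - 4*k**2 + 3*k + 2)/(16*k**3 + 12*k**2 + 10*k + 5), so s_k = R(k)·t_k = k*(4*k**3 - 4*k**2 + 3*k + 2).
Verify: 16*k**3 + 12*k**2 + 10*k + 5 matches t_k.

Yes. s_k = k \left(4 k^{3} - 4 k^{2} + 3 k + 2\right).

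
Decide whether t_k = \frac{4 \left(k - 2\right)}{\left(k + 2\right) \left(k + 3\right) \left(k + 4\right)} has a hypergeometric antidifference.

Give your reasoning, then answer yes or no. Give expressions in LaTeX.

Yes. s_k = - \frac{4 k}{\left(k + 2\right) \left(k + 3\right)}.

Ratio r(k) = (k - 1)*(k + 2)/((k - 2)*(k + 5)).
Factor: A=k + 2; B=k + 5; C=k - 2.
Need (k + 2)·f(k+1) − (k + 4)·f(k) = k - 2.
From deg A=1, deg B=1, deg C=1: d=2.
Solve for f: f(k) = -k (degree 1 ≤ 2).
So s_k = (B(k−1)f/C)·t_k = (-k*(k + 4)/(k - 2))·t_k = -4*k/((k + 2)*(k + 3)).
s_(k+1) − s_k = 4*(k - 2)/(k**3 + 9*k**2 + 26*k + 24) = t_k.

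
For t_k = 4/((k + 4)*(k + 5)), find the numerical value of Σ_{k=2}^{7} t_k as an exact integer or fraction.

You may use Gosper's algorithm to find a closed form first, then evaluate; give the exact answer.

Ratio r(k) = (k + 4)/(k + 6).
Gosper form: A/B · C(k+1)/C(k) with A=k + 4, B=k + 6, C=1.
Set up (k + 4)·f(k+1) − (k + 5)·f(k) − (1) = 0.
deg f ≤ 1 (via 1,1,0).
A polynomial solution: f(k) = k/4.
Then R = B(k−1)f/C = k*(k + 5)/4, so s_k = R(k)·t_k = k/(k + 4).
s_(k+1) − s_k = 4/(k**2 + 9*k + 20) = t_k.
Telescoping: Σ = s_(8) − s_(2) = 2/3 − (1/3) = 1/3.

Σ = 1/3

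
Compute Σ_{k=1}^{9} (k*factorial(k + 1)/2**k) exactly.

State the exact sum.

Ratio r(k) = (k + 1)*(k + 2)/(2*k).
Factor: A=k/2 + 1; B=1; C=k.
Need (k/2 + 1)·f(k+1) − (1)·f(k) = k.
d = 0 from the (1,0,1) case.
Solving with deg f ≤ 0: f(k) = 2.
Then R = B(k−1)f/C = 2/k, so s_k = R(k)·t_k = 2**(1 - k)*factorial(k + 1).
Δs = k*factorial(k + 1)/2**k, as required.
Telescoping: Σ = s_(10) − s_(1) = 155925/2 − (2) = 155921/2.

Σ = 155921/2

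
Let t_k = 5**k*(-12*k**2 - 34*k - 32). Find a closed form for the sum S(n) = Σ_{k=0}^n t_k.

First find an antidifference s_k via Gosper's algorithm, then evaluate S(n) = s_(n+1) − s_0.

t_(k+1)/t_k = 5*(6*k**2 + 29*k + 39)/(6*k**2 + 17*k + 16).
Gosper form: A/B · C(k+1)/C(k) with A=5, B=1, C=k**2 + 17*k/6 + 8/3.
Key eq: (5)·f(k+1) = (1)·f(k) + (k**2 + 17*k/6 + 8/3).
deg f ≤ 2 (via 0,0,2).
Coefficient equations give f(k) = (3*k**2 + k + 3)/12.
Certificate R = B(k−1)f/C = (3*k**2 + k + 3)/(2*(6*k**2 + 17*k + 16)) gives s_k = 5**k*(-3*k**2 - k - 3).
Check: Δs_k = 5**k*(-12*k**2 - 34*k - 32). ✓
Evaluate: s_(n+1) = 5**(n + 1)*(-3*n**2 - 7*n - 7); subtract s_(0) = -3 ⇒ S(n) = -15*5**n*n**2 - 35*5**n*n - 35*5**n + 3.

S(n) = -15*5**n*n**2 - 35*5**n*n - 35*5**n + 3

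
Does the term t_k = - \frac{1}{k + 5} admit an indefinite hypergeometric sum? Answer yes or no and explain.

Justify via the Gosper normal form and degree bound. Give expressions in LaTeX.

No — t_k has no hypergeometric antidifference.

t_(k+1)/t_k = (k + 5)/(k + 6).
A = k + 5, B = k + 6, C = 1.
f must satisfy (k + 5)·f(k+1) − (k + 5)·f(k) = 1.
Degrees (1,1,0) ⇒ d ≤ 0.
f = c0 ⇒ A·f(k+1) − B(k−1)·f(k) − C = -1. The system {-1 = 0} is inconsistent; no antidifference.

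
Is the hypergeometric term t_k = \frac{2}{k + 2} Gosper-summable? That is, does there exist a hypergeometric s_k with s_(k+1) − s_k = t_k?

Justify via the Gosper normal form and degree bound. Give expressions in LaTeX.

No — key equation has no polynomial f.

The ratio is (k + 2)/(k + 3).
Gosper form: A/B · C(k+1)/C(k) with A=k + 2, B=k + 3, C=1.
Key eq: (k + 2)·f(k+1) = (k + 2)·f(k) + (1).
d = 0 from the (1,1,0) case.
Generic f = c0 gives residual -1; -1 = 0 cannot hold, so t_k is not Gosper-summable.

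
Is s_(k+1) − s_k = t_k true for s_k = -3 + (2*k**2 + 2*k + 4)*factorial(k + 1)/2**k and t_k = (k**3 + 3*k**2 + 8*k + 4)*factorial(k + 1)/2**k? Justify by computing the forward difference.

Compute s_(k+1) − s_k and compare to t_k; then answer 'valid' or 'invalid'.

valid; difference matches t_k

s_(k+1) = 2**(-k - 1)*(2*k + 2*(k + 1)**2 + 6)*factorial(k + 2) - 3
s_(k+1) − s_k = (k**3 + 3*k**2 + 8*k + 4)*factorial(k + 1)/2**k
(s_(k+1) − s_k) − t_k = 0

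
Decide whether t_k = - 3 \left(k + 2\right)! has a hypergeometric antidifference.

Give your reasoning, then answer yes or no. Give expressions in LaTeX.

Ratio r(k) = k + 3.
So A=k + 3 and B=1, with C=1.
Set up (k + 3)·f(k+1) − (1)·f(k) − (1) = 0.
d = -1 from the (1,0,0) case.
Negative degree bound (-1): no f exists, t_k not Gosper-summable.

No; the degree bound rules out any f.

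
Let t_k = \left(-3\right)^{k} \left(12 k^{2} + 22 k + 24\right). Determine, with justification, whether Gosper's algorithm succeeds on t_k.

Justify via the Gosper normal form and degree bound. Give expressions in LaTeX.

r(k) = 3*(-6*k**2 - 23*k - 29)/(6*k**2 + 11*k + 12) after simplifying.
Take A(k)=-3, B(k)=1, C(k)=k**2 + 11*k/6 + 2.
Set up (-3)·f(k+1) − (1)·f(k) − (k**2 + 11*k/6 + 2) = 0.
Degrees (0,0,2) ⇒ d ≤ 2.
Solving with deg f ≤ 2: f(k) = -(3*k**2 + k + 3)/12.
Certificate R = B(k−1)f/C = -(3*k**2 + k + 3)/(2*(6*k**2 + 11*k + 12)) gives s_k = (-3)**k*(-3*k**2 - k - 3).
Δs = (-3)**k*(12*k**2 + 22*k + 24), as required.

Yes. s_k = \left(-3\right)^{k} \left(- 3 k^{2} - k - 3\right).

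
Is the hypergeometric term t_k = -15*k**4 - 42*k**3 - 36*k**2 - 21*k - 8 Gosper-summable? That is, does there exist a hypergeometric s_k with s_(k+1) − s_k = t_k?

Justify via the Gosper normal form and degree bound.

Yes. s_k = k*(-3*k**4 - 3*k**3 + 4*k**2 - 3*k - 3).

t_(k+1)/t_k = (15*k**4 + 102*k**3 + 252*k**2 + 279*k + 122)/(15*k**4 + 42*k**3 + 36*k**2 + 21*k + 8).
A = 1, B = 1, C = k**4 + 14*k**3/5 + 12*k**2/5 + 7*k/5 + 8/15.
Solve (1)·f(k+1) − (1)·f(k) = k**4 + 14*k**3/5 + 12*k**2/5 + 7*k/5 + 8/15.
d = 5 from the (0,0,4) case.
Solving with deg f ≤ 5: f(k) = k*(3*k**4 + 3*k**3 - 4*k**2 + 3*k + 3)/15.
Get s_k = R·t_k = k*(-3*k**4 - 3*k**3 + 4*k**2 - 3*k - 3) with R(k) = B(k−1)f(k)/C(k) = k*(3*k**4 + 3*k**3 - 4*k**2 + 3*k + 3)/(15*k**4 + 42*k**3 + 36*k**2 + 21*k + 8).
Δs = -15*k**4 - 42*k**3 - 36*k**2 - 21*k - 8, as required.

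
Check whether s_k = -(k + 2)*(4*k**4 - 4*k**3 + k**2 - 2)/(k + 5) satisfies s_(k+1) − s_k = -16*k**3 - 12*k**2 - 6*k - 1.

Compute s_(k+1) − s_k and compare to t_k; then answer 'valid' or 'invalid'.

Invalid: residual 3*(12*k**4 + 96*k**3 + 65*k**2 + 31*k + 7)/(k**2 + 11*k + 30) ≠ 0.

s_(k+1) = -(k + 3)*(4*(k + 1)**4 - 4*(k + 1)**3 + (k + 1)**2 - 2)/(k + 6)
s_(k+1) − s_k = (-16*k**5 - 152*k**4 - 330*k**3 - 232*k**2 - 98*k - 9)/(k**2 + 11*k + 30)
(s_(k+1) − s_k) − t_k = 3*(12*k**4 + 96*k**3 + 65*k**2 + 31*k + 7)/(k**2 + 11*k + 30)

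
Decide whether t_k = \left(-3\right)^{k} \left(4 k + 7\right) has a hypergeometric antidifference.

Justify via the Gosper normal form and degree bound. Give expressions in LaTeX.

Yes. s_k = \left(-3\right)^{k} \left(- k - 1\right).

t_(k+1)/t_k = 3*(-4*k - 11)/(4*k + 7).
Factor: A=-3; B=1; C=k + 7/4.
Need (-3)·f(k+1) − (1)·f(k) = k + 7/4.
Degrees (0,0,1) ⇒ d ≤ 1.
Coefficient equations give f(k) = -(k + 1)/4.
Certificate R = B(k−1)f/C = -(k + 1)/(4*k + 7) gives s_k = (-3)**k*(-k - 1).
s_(k+1) − s_k = (-3)**k*(4*k + 7) = t_k.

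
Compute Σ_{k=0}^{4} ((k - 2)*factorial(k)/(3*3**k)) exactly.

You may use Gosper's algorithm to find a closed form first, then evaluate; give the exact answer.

Compute t_(k+1)/t_k: get (k**2 - 1)/(3*(k - 2)).
A = k/3 + 1/3, B = 1, C = k - 2.
Set up (k/3 + 1/3)·f(k+1) − (1)·f(k) − (k - 2) = 0.
Bound: deg f ≤ 0.
A polynomial solution: f(k) = 3.
Then R = B(k−1)f/C = 3/(k - 2), so s_k = R(k)·t_k = factorial(k)/3**k.
Verify: (k - 2)*factorial(k)/(3*3**k) matches t_k.
Σ_(k=0)^(4) t_k = s_(5) − s_(0) = 40/81 − (1) = -41/81.

Σ = -41/81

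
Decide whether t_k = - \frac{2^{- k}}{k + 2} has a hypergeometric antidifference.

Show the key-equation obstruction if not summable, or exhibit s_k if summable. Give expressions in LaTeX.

Ratio r(k) = (k + 2)/(2*(k + 3)).
So A=k/2 + 1 and B=k + 3, with C=1.
Need (k/2 + 1)·f(k+1) − (k + 2)·f(k) = 1.
deg f ≤ -1 (via 1,1,0).
deg f ≤ -1 is impossible — no certificate.

No — t_k has no hypergeometric antidifference.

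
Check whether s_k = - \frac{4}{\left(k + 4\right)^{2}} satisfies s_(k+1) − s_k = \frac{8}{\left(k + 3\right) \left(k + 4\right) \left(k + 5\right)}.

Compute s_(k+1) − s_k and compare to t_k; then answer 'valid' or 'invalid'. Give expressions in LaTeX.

Invalid: residual \frac{4 \left(- 3 k - 13\right)}{k^{5} + 21 k^{4} + 175 k^{3} + 723 k^{2} + 1480 k + 1200} ≠ 0.

s_(k+1) = -4/(k + 5)**2
s_(k+1) − s_k = -4/(k + 5)**2 + 4/(k + 4)**2
(s_(k+1) − s_k) − t_k = 4*(-3*k - 13)/(k**5 + 21*k**4 + 175*k**3 + 723*k**2 + 1480*k + 1200)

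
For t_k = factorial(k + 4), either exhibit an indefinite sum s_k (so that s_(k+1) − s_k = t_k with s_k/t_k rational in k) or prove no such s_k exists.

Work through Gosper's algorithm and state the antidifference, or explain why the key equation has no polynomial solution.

none — t_k is not Gosper-summable

t_(k+1)/t_k = k + 5.
Normal form (A,B,C) = (k + 5, 1, 1).
Key eq: (k + 5)·f(k+1) = (1)·f(k) + (1).
From deg A=1, deg B=0, deg C=0: d=-1.
Bound -1 < 0, so the key equation has no polynomial solution.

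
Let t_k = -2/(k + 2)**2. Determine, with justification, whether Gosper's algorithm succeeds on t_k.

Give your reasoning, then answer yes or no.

Compute t_(k+1)/t_k: get (k + 2)**2/(k + 3)**2.
So A=k**2 + 4*k + 4 and B=k**2 + 6*k + 9, with C=1.
Solve (k**2 + 4*k + 4)·f(k+1) − (k**2 + 4*k + 4)·f(k) = 1.
Bound: deg f ≤ 0.
Generic f = c0 gives residual -1; -1 = 0 cannot hold, so t_k is not Gosper-summable.

No — the linear system for f has no solution.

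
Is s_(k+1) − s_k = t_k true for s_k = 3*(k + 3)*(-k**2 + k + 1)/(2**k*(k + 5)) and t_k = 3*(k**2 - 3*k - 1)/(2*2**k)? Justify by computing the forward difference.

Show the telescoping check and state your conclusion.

Invalid: residual 3*(-k**3 - 4*k**2 + 18*k + 7)/(2**k*(k**2 + 11*k + 30)) ≠ 0.

s_(k+1) = 3*(k + 4)*(k - (k + 1)**2 + 2)/(2*2**k*(k + 6))
s_(k+1) − s_k = 3*(k**4 + 6*k**3 - 12*k**2 - 65*k - 16)/(2*2**k*(k**2 + 11*k + 30))
(s_(k+1) − s_k) − t_k = 3*(-k**3 - 4*k**2 + 18*k + 7)/(2**k*(k**2 + 11*k + 30))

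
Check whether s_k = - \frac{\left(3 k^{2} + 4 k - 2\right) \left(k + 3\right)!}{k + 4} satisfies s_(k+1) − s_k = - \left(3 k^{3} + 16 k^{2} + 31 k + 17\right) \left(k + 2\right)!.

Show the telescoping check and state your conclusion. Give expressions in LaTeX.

s_(k+1) = -(3*k**2 + 10*k + 5)*factorial(k + 4)/(k + 5)
s_(k+1) − s_k = -(3*k**4 + 31*k**3 + 114*k**2 + 182*k + 90)*factorial(k + 3)/((k + 4)*(k + 5))
(s_(k+1) − s_k) − t_k = (k + 1)*(3*k**3 + 25*k**2 + 67*k + 70)*factorial(k + 2)/((k + 4)*(k + 5))

Invalid: residual \frac{\left(k + 1\right) \left(3 k^{3} + 25 k^{2} + 67 k + 70\right) \left(k + 2\right)!}{\left(k + 4\right) \left(k + 5\right)} ≠ 0.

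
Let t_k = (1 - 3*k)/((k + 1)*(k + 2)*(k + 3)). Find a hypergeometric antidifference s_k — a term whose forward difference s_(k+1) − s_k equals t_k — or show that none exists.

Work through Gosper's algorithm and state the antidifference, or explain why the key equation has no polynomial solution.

Compute t_(k+1)/t_k: get (k + 1)*(3*k + 2)/((k + 4)*(3*k - 1)).
Factor: A=k + 1; B=k + 4; C=k - 1/3.
Need (k + 1)·f(k+1) − (k + 3)·f(k) = k - 1/3.
Degrees (1,1,1) ⇒ d ≤ 2.
A polynomial solution: f(k) = k*(k - 3)/6.
Certificate R = B(k−1)f/C = k*(k - 3)*(k + 3)/(2*(3*k - 1)) gives s_k = k*(3 - k)/(2*(k + 1)*(k + 2)).
Verify: (1 - 3*k)/(k**3 + 6*k**2 + 11*k + 6) matches t_k.

s_k = k*(3 - k)/(2*(k + 1)*(k + 2))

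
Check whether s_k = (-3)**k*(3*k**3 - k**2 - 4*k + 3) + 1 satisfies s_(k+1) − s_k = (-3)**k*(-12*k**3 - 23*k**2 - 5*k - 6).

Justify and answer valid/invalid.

Valid — Δs_k = t_k.

s_(k+1) = (-3)**(k + 1)*(-4*k + 3*(k + 1)**3 - (k + 1)**2 - 1) + 1
s_(k+1) − s_k = (-3)**k*(-12*k**3 - 23*k**2 - 5*k - 6)
(s_(k+1) − s_k) − t_k = 0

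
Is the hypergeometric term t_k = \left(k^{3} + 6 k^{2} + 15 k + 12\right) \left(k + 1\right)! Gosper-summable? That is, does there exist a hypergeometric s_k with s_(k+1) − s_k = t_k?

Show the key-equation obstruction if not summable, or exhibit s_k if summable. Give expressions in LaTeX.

r(k) = (k**4 + 11*k**3 + 48*k**2 + 94*k + 68)/(k**3 + 6*k**2 + 15*k + 12) after simplifying.
Gosper form: A/B · C(k+1)/C(k) with A=k + 2, B=1, C=k**3 + 6*k**2 + 15*k + 12.
Solve (k + 2)·f(k+1) − (1)·f(k) = k**3 + 6*k**2 + 15*k + 12.
deg f ≤ 2 (via 1,0,3).
A polynomial solution: f(k) = k**2 + 3*k + 4.
Certificate R = B(k−1)f/C = (k**2 + 3*k + 4)/(k**3 + 6*k**2 + 15*k + 12) gives s_k = (k**2 + 3*k + 4)*factorial(k + 1).
s_(k+1) − s_k = (k**3 + 6*k**2 + 15*k + 12)*factorial(k + 1) = t_k.

Yes. s_k = \left(k^{2} + 3 k + 4\right) \left(k + 1\right)!.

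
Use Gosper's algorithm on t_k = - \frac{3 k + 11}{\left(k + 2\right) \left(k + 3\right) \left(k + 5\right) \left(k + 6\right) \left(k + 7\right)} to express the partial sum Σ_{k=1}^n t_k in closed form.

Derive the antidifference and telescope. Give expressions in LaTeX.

S(n) = \frac{n \left(- n^{2} - 16 n - 81\right)}{126 \left(n^{3} + 16 n^{2} + 81 n + 126\right)}

Compute t_(k+1)/t_k: get (k + 2)*(k + 5)*(3*k + 14)/((k + 4)*(k + 8)*(3*k + 11)).
Take A(k)=k + 2, B(k)=k + 8, C(k)=k**2 + 23*k/3 + 44/3.
Need (k + 2)·f(k+1) − (k + 7)·f(k) = k**2 + 23*k/3 + 44/3.
deg f ≤ 5 (via 1,1,2).
A polynomial solution: f(k) = k*(k + 3)*(k + 4)*(k**2 + 13*k + 52)/180.
Then R = B(k−1)f/C = k*(k + 3)*(k + 7)*(k**2 + 13*k + 52)/(60*(3*k + 11)), so s_k = R(k)·t_k = k*(-k**2 - 13*k - 52)/(60*(k**3 + 13*k**2 + 52*k + 60)).
Verify: (-3*k - 11)/(k**5 + 23*k**4 + 203*k**3 + 853*k**2 + 1692*k + 1260) matches t_k.
s_(n+1) = (-n**3 - 16*n**2 - 81*n - 66)/(60*(n**3 + 16*n**2 + 81*n + 126)) and s_(1) = -11/1260, so S(n) = n*(-n**2 - 16*n - 81)/(126*(n**3 + 16*n**2 + 81*n + 126)).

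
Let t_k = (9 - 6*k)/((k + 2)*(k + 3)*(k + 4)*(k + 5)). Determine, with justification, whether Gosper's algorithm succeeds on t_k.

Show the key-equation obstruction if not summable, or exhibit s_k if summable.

Yes. s_k = k*(k**2 + 9*k + 98)/(24*(k + 2)*(k + 3)*(k + 4)).

r(k) = (k + 2)*(2*k - 1)/((k + 6)*(2*k - 3)) after simplifying.
Take A(k)=k + 2, B(k)=k + 6, C(k)=k - 3/2.
Need (k + 2)·f(k+1) − (k + 5)·f(k) = k - 3/2.
From deg A=1, deg B=1, deg C=1: d=3.
Solve for f: f(k) = -k*(k**2 + 9*k + 98)/144 (degree 3 ≤ 3).
R(k) = B(k−1)·f(k)/C(k) = -k*(k + 5)*(k**2 + 9*k + 98)/(72*(2*k - 3)); s_k = R·t_k = k*(k**2 + 9*k + 98)/(24*(k + 2)*(k + 3)*(k + 4)).
Verify: 3*(3 - 2*k)/(k**4 + 14*k**3 + 71*k**2 + 154*k + 120) matches t_k.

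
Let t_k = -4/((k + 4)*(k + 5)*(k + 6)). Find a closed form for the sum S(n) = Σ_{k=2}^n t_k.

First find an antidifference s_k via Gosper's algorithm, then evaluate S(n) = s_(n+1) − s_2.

Step 1: r(k) = (k + 4)/(k + 7).
So A=k + 4 and B=k + 7, with C=1.
Solve (k + 4)·f(k+1) − (k + 6)·f(k) = 1.
Degrees (1,1,0) ⇒ d ≤ 2.
A polynomial solution: f(k) = k*(k + 9)/40.
Get s_k = R·t_k = k*(-k - 9)/(10*(k + 4)*(k + 5)) with R(k) = B(k−1)f(k)/C(k) = k*(k + 6)*(k + 9)/40.
Verify: -4/(k**3 + 15*k**2 + 74*k + 120) matches t_k.
s_(n+1) = (-n**2 - 11*n - 10)/(10*(n**2 + 11*n + 30)) and s_(2) = -11/210, so S(n) = (-n**2 - 11*n + 12)/(21*(n**2 + 11*n + 30)).

S(n) = (-n**2 - 11*n + 12)/(21*(n**2 + 11*n + 30))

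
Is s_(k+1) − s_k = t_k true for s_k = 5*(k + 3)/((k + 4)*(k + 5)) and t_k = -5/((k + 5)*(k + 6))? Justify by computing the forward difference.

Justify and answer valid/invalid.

Invalid: residual 10/(k**3 + 15*k**2 + 74*k + 120) ≠ 0.

s_(k+1) = 5*(k + 4)/((k + 5)*(k + 6))
s_(k+1) − s_k = 5*(-k - 2)/(k**3 + 15*k**2 + 74*k + 120)
(s_(k+1) − s_k) − t_k = 10/(k**3 + 15*k**2 + 74*k + 120)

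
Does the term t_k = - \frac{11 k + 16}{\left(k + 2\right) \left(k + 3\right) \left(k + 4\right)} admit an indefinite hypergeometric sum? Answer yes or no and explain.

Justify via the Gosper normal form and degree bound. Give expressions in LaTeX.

Yes. s_k = \frac{k \left(- 19 k - 29\right)}{6 \left(k + 2\right) \left(k + 3\right)}.

The ratio is (k + 2)*(11*k + 27)/((k + 5)*(11*k + 16)).
Gosper form: A/B · C(k+1)/C(k) with A=k + 2, B=k + 5, C=k + 16/11.
Set up (k + 2)·f(k+1) − (k + 4)·f(k) − (k + 16/11) = 0.
From deg A=1, deg B=1, deg C=1: d=2.
A polynomial solution: f(k) = k*(19*k + 29)/66.
R(k) = B(k−1)·f(k)/C(k) = k*(k + 4)*(19*k + 29)/(6*(11*k + 16)); s_k = R·t_k = k*(-19*k - 29)/(6*(k + 2)*(k + 3)).
Verify: (-11*k - 16)/(k**3 + 9*k**2 + 26*k + 24) matches t_k.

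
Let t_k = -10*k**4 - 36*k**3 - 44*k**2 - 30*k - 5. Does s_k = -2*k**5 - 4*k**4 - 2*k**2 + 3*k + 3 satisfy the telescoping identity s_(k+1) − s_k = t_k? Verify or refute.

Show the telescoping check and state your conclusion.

valid; difference matches t_k

s_(k+1) = 3*k - 2*(k + 1)**5 - 4*(k + 1)**4 - 2*(k + 1)**2 + 6
s_(k+1) − s_k = -10*k**4 - 36*k**3 - 44*k**2 - 30*k - 5
(s_(k+1) − s_k) − t_k = 0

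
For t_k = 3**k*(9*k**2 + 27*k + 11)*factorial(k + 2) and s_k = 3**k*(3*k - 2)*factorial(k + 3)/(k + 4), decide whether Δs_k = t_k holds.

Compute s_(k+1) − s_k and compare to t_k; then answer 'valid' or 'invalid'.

s_(k+1) = 3**(k + 1)*(3*k + 1)*factorial(k + 4)/(k + 5)
s_(k+1) − s_k = 3**k*(9*k**3 + 72*k**2 + 155*k + 58)*factorial(k + 3)/((k + 4)*(k + 5))
(s_(k+1) − s_k) − t_k = -3**k*(9*k**3 + 63*k**2 + 116*k + 46)*factorial(k + 2)/((k + 4)*(k + 5))

Invalid: residual -3**k*(9*k**3 + 63*k**2 + 116*k + 46)*factorial(k + 2)/((k + 4)*(k + 5)) ≠ 0.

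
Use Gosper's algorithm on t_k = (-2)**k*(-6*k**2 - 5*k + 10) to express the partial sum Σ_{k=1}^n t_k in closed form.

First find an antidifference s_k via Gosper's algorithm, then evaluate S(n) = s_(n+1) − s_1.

Step 1: r(k) = 2*(-5*k - 6*(k + 1)**2 + 5)/(6*k**2 + 5*k - 10).
So A=-2 and B=1, with C=k**2 + 5*k/6 - 5/3.
Need (-2)·f(k+1) − (1)·f(k) = k**2 + 5*k/6 - 5/3.
deg f ≤ 2 (via 0,0,2).
Match coefficients ⇒ f(k) = -(2*k**2 - k - 4)/6.
So s_k = (B(k−1)f/C)·t_k = (-(2*k**2 - k - 4)/(6*k**2 + 5*k - 10))·t_k = (-2)**k*(2*k**2 - k - 4).
s_(k+1) − s_k = (-2)**k*(-6*k**2 - 5*k + 10) = t_k.
Evaluate: s_(n+1) = (-2)**(n + 1)*(2*n**2 + 3*n - 3); subtract s_(1) = 6 ⇒ S(n) = -4*(-2)**n*n**2 - 6*(-2)**n*n + 6*(-2)**n - 6.

S(n) = -4*(-2)**n*n**2 - 6*(-2)**n*n + 6*(-2)**n - 6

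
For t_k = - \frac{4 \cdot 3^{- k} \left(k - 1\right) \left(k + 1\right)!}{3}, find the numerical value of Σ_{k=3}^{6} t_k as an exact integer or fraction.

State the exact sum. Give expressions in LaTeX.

Step 1: r(k) = k*(k + 2)/(3*(k - 1)).
Normal form (A,B,C) = (k/3 + 2/3, 1, k - 1).
Set up (k/3 + 2/3)·f(k+1) − (1)·f(k) − (k - 1) = 0.
From deg A=1, deg B=0, deg C=1: d=0.
Coefficient equations give f(k) = 3.
So s_k = (B(k−1)f/C)·t_k = (3/(k - 1))·t_k = -4*factorial(k + 1)/3**k.
Check: Δs_k = -4*(k - 1)*factorial(k + 1)/(3*3**k). ✓
Sum = s_(7) − s_(3); s_(7) = -17920/243, s_(3) = -32/9 ⇒ -17056/243.

Σ = -17056/243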